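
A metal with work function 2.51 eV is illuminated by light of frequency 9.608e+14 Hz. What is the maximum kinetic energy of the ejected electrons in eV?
1.4635 eV

Using Einstein's photoelectric equation: KE_max = hf - φ

First, calculate the photon energy:
E_photon = hf = (6.626×10⁻³⁴ J·s)(9.608e+14 Hz)
E_photon = 3.9735 eV

Then, the maximum kinetic energy:
KE_max = E_photon - φ = 3.9735 eV - 2.51 eV = 1.4635 eV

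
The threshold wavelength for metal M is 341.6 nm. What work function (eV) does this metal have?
3.63 eV

At the threshold wavelength, photon energy equals work function:
φ = hc/λ₀

Calculating:
φ = (6.626×10⁻³⁴ J·s)(3×10⁸ m/s) / (341.6×10⁻⁹ m)
φ = 3.63 eV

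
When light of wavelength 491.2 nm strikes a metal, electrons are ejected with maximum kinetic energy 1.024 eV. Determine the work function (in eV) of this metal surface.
1.50 eV

From Einstein's photoelectric equation: KE_max = hf - φ = hc/λ - φ

Rearranging for φ:
φ = hc/λ - KE_max

Calculate photon energy:
E_photon = hc/λ = 2.5241 eV

Therefore:
φ = 2.5241 - 1.024 = 1.50 eV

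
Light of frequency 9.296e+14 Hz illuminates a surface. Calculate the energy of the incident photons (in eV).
3.8445 eV

Using E = hf:

E = hf = (6.626×10⁻³⁴ J·s)(9.296e+14 Hz)
E = 3.8445 eV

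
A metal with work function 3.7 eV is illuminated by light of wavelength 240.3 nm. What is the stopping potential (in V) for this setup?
1.4596 V

The stopping potential V_s satisfies: eV_s = KE_max

First, find KE_max using Einstein's equation:
E_photon = hc/λ = 5.1596 eV
KE_max = E_photon - φ = 5.1596 - 3.7 = 1.4596 eV

Since eV_s = KE_max:
V_s = KE_max/e = 1.4596 V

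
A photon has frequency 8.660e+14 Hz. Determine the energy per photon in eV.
3.5815 eV

Using E = hf:

E = hf = (6.626×10⁻³⁴ J·s)(8.660e+14 Hz)
E = 3.5815 eV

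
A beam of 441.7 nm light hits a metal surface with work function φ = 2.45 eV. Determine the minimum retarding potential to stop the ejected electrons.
0.3570 V

The stopping potential V_s satisfies: eV_s = KE_max

First, find KE_max using Einstein's equation:
E_photon = hc/λ = 2.8070 eV
KE_max = E_photon - φ = 2.8070 - 2.45 = 0.3570 eV

Since eV_s = KE_max:
V_s = KE_max/e = 0.3570 V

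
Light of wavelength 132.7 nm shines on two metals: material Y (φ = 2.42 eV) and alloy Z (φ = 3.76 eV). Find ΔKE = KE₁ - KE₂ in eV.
1.3400 eV

Using KE_max = hc/λ - φ for each metal:

Photon energy: E = hc/λ = 9.3432 eV

For material Y (φ₁ = 2.42 eV):
KE₁ = E - φ₁ = 9.3432 - 2.42 = 6.9232 eV

For alloy Z (φ₂ = 3.76 eV):
KE₂ = E - φ₂ = 9.3432 - 3.76 = 5.5832 eV

Difference:
ΔKE = KE₁ - KE₂ = 6.9232 - 5.5832 = 1.3400 eV

Note: The difference equals the difference in work functions: 3.76 - 2.42 = 1.34 eV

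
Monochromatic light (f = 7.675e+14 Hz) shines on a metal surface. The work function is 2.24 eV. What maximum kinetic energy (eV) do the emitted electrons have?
0.9341 eV

Using Einstein's photoelectric equation: KE_max = hf - φ

First, calculate the photon energy:
E_photon = hf = (6.626×10⁻³⁴ J·s)(7.675e+14 Hz)
E_photon = 3.1741 eV

Then, the maximum kinetic energy:
KE_max = E_photon - φ = 3.1741 eV - 2.24 eV = 0.9341 eV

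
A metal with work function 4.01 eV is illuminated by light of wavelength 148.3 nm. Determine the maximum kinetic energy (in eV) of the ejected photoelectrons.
4.3504 eV

Using Einstein's photoelectric equation: KE_max = hf - φ = hc/λ - φ

First, calculate the photon energy:
E_photon = hc/λ = (6.626×10⁻³⁴ J·s)(3×10⁸ m/s) / (148.3×10⁻⁹ m)
E_photon = 8.3604 eV

Then, the maximum kinetic energy:
KE_max = E_photon - φ = 8.3604 eV - 4.01 eV = 4.3504 eV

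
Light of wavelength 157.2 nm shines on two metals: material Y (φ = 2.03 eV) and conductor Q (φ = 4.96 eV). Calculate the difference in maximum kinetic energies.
2.9300 eV

Using KE_max = hc/λ - φ for each metal:

Photon energy: E = hc/λ = 7.8870 eV

For material Y (φ₁ = 2.03 eV):
KE₁ = E - φ₁ = 7.8870 - 2.03 = 5.8570 eV

For conductor Q (φ₂ = 4.96 eV):
KE₂ = E - φ₂ = 7.8870 - 4.96 = 2.9270 eV

Difference:
ΔKE = KE₁ - KE₂ = 5.8570 - 2.9270 = 2.9300 eV

Note: The difference equals the difference in work functions: 4.96 - 2.03 = 2.93 eV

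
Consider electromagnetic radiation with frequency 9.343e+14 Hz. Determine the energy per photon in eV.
3.8640 eV

Using E = hf:

E = hf = (6.626×10⁻³⁴ J·s)(9.343e+14 Hz)
E = 3.8640 eV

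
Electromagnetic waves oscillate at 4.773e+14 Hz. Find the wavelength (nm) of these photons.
628.10 nm

Using the wave equation: c = fλ

Solving for wavelength:
λ = c/f = (3×10⁸ m/s) / (4.773e+14 Hz)
λ = 628.10 nm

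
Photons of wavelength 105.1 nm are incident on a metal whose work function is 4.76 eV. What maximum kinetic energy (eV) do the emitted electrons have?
7.0368 eV

Using Einstein's photoelectric equation: KE_max = hf - φ = hc/λ - φ

First, calculate the photon energy:
E_photon = hc/λ = (6.626×10⁻³⁴ J·s)(3×10⁸ m/s) / (105.1×10⁻⁹ m)
E_photon = 11.7968 eV

Then, the maximum kinetic energy:
KE_max = E_photon - φ = 11.7968 eV - 4.76 eV = 7.0368 eV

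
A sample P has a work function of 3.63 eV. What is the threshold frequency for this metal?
8.7773e+14 Hz

The threshold frequency is when the photon energy equals the work function:
hf₀ = φ

Solving for f₀:
f₀ = φ/h = (3.63 eV × 1.602×10⁻¹⁹ J/eV) / (6.626×10⁻³⁴ J·s)
f₀ = 8.7773e+14 Hz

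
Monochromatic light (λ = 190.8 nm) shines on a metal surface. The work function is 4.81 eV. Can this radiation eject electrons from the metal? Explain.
Yes

For photoemission, the photon energy must exceed the work function.

Photon energy: E = hc/λ = 6.4981 eV
Work function: φ = 4.81 eV

Since E_photon (6.4981 eV) > φ (4.81 eV), photoemission WILL occur.
The threshold wavelength is λ₀ = hc/φ = 257.8 nm.
Since 190.8 nm < 257.8 nm, the light has sufficient energy.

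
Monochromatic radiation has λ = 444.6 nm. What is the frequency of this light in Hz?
6.7430e+14 Hz

Using the wave equation: c = fλ

Solving for frequency:
f = c/λ = (3×10⁸ m/s) / (444.6×10⁻⁹ m)
f = 6.7430e+14 Hz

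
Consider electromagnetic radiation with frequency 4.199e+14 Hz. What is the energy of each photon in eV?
1.7366 eV

Using E = hf:

E = hf = (6.626×10⁻³⁴ J·s)(4.199e+14 Hz)
E = 1.7366 eV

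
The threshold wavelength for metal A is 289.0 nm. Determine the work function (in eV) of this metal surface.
4.29 eV

At the threshold wavelength, photon energy equals work function:
φ = hc/λ₀

Calculating:
φ = (6.626×10⁻³⁴ J·s)(3×10⁸ m/s) / (289.0×10⁻⁹ m)
φ = 4.29 eV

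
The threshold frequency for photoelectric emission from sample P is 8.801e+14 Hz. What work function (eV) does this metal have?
3.64 eV

At the threshold frequency, photon energy equals work function:
φ = hf₀

Calculating:
φ = (6.626×10⁻³⁴ J·s)(8.801e+14 Hz)
φ = 3.64 eV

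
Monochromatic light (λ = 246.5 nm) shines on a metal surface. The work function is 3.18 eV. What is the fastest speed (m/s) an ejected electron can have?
8.0665e+05 m/s

First, find the maximum kinetic energy:
E_photon = hc/λ = 5.0298 eV
KE_max = E_photon - φ = 5.0298 - 3.18 = 1.8498 eV

Convert to Joules: KE_max = 1.8498 × 1.602×10⁻¹⁹ J = 2.9637e-19 J

Then use KE = ½mv² to find velocity:
v = √(2·KE/m) = √(2 × 2.9637e-19 J / 9.109e-31 kg)
v = 8.0665e+05 m/s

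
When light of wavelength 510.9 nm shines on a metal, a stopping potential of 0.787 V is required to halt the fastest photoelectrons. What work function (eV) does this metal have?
1.64 eV

The stopping potential gives the maximum kinetic energy: KE_max = eV_s = 0.787 eV

From Einstein's photoelectric equation: KE_max = hc/λ - φ
Rearranging: φ = hc/λ - KE_max

Calculate photon energy:
E_photon = hc/λ = (6.626×10⁻³⁴ J·s)(3×10⁸ m/s) / (510.9×10⁻⁹ m) = 2.4268 eV

Therefore:
φ = 2.4268 - 0.787 = 1.64 eV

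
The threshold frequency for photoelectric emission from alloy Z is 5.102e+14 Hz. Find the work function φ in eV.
2.11 eV

At the threshold frequency, photon energy equals work function:
φ = hf₀

Calculating:
φ = (6.626×10⁻³⁴ J·s)(5.102e+14 Hz)
φ = 2.11 eV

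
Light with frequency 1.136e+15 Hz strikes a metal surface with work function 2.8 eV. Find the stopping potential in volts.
1.8981 V

The stopping potential V_s satisfies: eV_s = KE_max

First, find KE_max using Einstein's equation:
E_photon = hf = (6.626×10⁻³⁴ J·s)(1.136e+15 Hz) = 4.6981 eV
KE_max = E_photon - φ = 4.6981 - 2.8 = 1.8981 eV

Since eV_s = KE_max:
V_s = KE_max/e = 1.8981 V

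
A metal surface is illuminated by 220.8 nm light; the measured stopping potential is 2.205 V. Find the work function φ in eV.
3.41 eV

The stopping potential gives the maximum kinetic energy: KE_max = eV_s = 2.205 eV

From Einstein's photoelectric equation: KE_max = hc/λ - φ
Rearranging: φ = hc/λ - KE_max

Calculate photon energy:
E_photon = hc/λ = (6.626×10⁻³⁴ J·s)(3×10⁸ m/s) / (220.8×10⁻⁹ m) = 5.6152 eV

Therefore:
φ = 5.6152 - 2.205 = 3.41 eV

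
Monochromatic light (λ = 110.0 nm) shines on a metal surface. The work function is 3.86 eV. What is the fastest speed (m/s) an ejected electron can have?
1.6146e+06 m/s

First, find the maximum kinetic energy:
E_photon = hc/λ = 11.2713 eV
KE_max = E_photon - φ = 11.2713 - 3.86 = 7.4113 eV

Convert to Joules: KE_max = 7.4113 × 1.602×10⁻¹⁹ J = 1.1874e-18 J

Then use KE = ½mv² to find velocity:
v = √(2·KE/m) = √(2 × 1.1874e-18 J / 9.109e-31 kg)
v = 1.6146e+06 m/s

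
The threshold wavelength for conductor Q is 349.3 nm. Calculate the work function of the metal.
3.55 eV

At the threshold wavelength, photon energy equals work function:
φ = hc/λ₀

Calculating:
φ = (6.626×10⁻³⁴ J·s)(3×10⁸ m/s) / (349.3×10⁻⁹ m)
φ = 3.55 eV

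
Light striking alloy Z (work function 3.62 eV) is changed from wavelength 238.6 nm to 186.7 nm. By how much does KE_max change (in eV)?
1.4445 eV

Using Einstein's equation: KE_max = hc/λ - φ

For λ₁ = 238.6 nm:
KE₁ = hc/λ₁ - φ = 5.1963 - 3.62 = 1.5763 eV

For λ₂ = 186.7 nm:
KE₂ = hc/λ₂ - φ = 6.6408 - 3.62 = 3.0208 eV

Change in KE:
ΔKE = KE₂ - KE₁ = 3.0208 - 1.5763 = 1.4445 eV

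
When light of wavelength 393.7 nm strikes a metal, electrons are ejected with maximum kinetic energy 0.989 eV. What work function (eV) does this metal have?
2.16 eV

From Einstein's photoelectric equation: KE_max = hf - φ = hc/λ - φ

Rearranging for φ:
φ = hc/λ - KE_max

Calculate photon energy:
E_photon = hc/λ = 3.1492 eV

Therefore:
φ = 3.1492 - 0.989 = 2.16 eV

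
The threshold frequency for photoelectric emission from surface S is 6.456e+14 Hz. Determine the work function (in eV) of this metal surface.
2.67 eV

At the threshold frequency, photon energy equals work function:
φ = hf₀

Calculating:
φ = (6.626×10⁻³⁴ J·s)(6.456e+14 Hz)
φ = 2.67 eV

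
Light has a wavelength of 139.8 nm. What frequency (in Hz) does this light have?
2.1444e+15 Hz

Using the wave equation: c = fλ

Solving for frequency:
f = c/λ = (3×10⁸ m/s) / (139.8×10⁻⁹ m)
f = 2.1444e+15 Hz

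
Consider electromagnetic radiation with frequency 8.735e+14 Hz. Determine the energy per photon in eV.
3.6125 eV

Using E = hf:

E = hf = (6.626×10⁻³⁴ J·s)(8.735e+14 Hz)
E = 3.6125 eV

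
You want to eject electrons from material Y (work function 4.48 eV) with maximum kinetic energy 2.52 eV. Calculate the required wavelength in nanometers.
177.12 nm

From Einstein's equation: KE_max = hc/λ - φ

Rearranging for λ:
hc/λ = KE_max + φ
λ = hc/(KE_max + φ)

Required photon energy:
E_photon = KE_max + φ = 2.52 + 4.48 = 7.00 eV

Required wavelength:
λ = hc/E_photon = (6.626×10⁻³⁴)(3×10⁸) / (7.00 × 1.602×10⁻¹⁹)
λ = 177.12 nm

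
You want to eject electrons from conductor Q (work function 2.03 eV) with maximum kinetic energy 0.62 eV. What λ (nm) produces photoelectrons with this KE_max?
467.86 nm

From Einstein's equation: KE_max = hc/λ - φ

Rearranging for λ:
hc/λ = KE_max + φ
λ = hc/(KE_max + φ)

Required photon energy:
E_photon = KE_max + φ = 0.62 + 2.03 = 2.65 eV

Required wavelength:
λ = hc/E_photon = (6.626×10⁻³⁴)(3×10⁸) / (2.65 × 1.602×10⁻¹⁹)
λ = 467.86 nm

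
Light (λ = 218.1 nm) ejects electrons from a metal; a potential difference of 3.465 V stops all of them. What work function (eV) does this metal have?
2.22 eV

The stopping potential gives the maximum kinetic energy: KE_max = eV_s = 3.465 eV

From Einstein's photoelectric equation: KE_max = hc/λ - φ
Rearranging: φ = hc/λ - KE_max

Calculate photon energy:
E_photon = hc/λ = (6.626×10⁻³⁴ J·s)(3×10⁸ m/s) / (218.1×10⁻⁹ m) = 5.6847 eV

Therefore:
φ = 5.6847 - 3.465 = 2.22 eV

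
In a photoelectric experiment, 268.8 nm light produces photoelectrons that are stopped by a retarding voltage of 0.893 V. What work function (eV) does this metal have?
3.72 eV

The stopping potential gives the maximum kinetic energy: KE_max = eV_s = 0.893 eV

From Einstein's photoelectric equation: KE_max = hc/λ - φ
Rearranging: φ = hc/λ - KE_max

Calculate photon energy:
E_photon = hc/λ = (6.626×10⁻³⁴ J·s)(3×10⁸ m/s) / (268.8×10⁻⁹ m) = 4.6125 eV

Therefore:
φ = 4.6125 - 0.893 = 3.72 eV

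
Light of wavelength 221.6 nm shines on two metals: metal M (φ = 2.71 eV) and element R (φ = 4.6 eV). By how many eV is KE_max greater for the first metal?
1.8900 eV

Using KE_max = hc/λ - φ for each metal:

Photon energy: E = hc/λ = 5.5950 eV

For metal M (φ₁ = 2.71 eV):
KE₁ = E - φ₁ = 5.5950 - 2.71 = 2.8850 eV

For element R (φ₂ = 4.6 eV):
KE₂ = E - φ₂ = 5.5950 - 4.6 = 0.9950 eV

Difference:
ΔKE = KE₁ - KE₂ = 2.8850 - 0.9950 = 1.8900 eV

Note: The difference equals the difference in work functions: 4.6 - 2.71 = 1.89 eV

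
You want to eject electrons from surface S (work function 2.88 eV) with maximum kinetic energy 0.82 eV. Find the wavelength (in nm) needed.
335.09 nm

From Einstein's equation: KE_max = hc/λ - φ

Rearranging for λ:
hc/λ = KE_max + φ
λ = hc/(KE_max + φ)

Required photon energy:
E_photon = KE_max + φ = 0.82 + 2.88 = 3.70 eV

Required wavelength:
λ = hc/E_photon = (6.626×10⁻³⁴)(3×10⁸) / (3.70 × 1.602×10⁻¹⁹)
λ = 335.09 nm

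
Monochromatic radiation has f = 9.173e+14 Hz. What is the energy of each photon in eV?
3.7936 eV

Using E = hf:

E = hf = (6.626×10⁻³⁴ J·s)(9.173e+14 Hz)
E = 3.7936 eV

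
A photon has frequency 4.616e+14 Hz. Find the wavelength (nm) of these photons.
649.46 nm

Using the wave equation: c = fλ

Solving for wavelength:
λ = c/f = (3×10⁸ m/s) / (4.616e+14 Hz)
λ = 649.46 nm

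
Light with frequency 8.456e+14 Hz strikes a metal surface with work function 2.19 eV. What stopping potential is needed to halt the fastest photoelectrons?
1.3071 V

The stopping potential V_s satisfies: eV_s = KE_max

First, find KE_max using Einstein's equation:
E_photon = hf = (6.626×10⁻³⁴ J·s)(8.456e+14 Hz) = 3.4971 eV
KE_max = E_photon - φ = 3.4971 - 2.19 = 1.3071 eV

Since eV_s = KE_max:
V_s = KE_max/e = 1.3071 V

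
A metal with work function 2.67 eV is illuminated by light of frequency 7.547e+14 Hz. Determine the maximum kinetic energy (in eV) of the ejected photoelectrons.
0.4512 eV

Using Einstein's photoelectric equation: KE_max = hf - φ

First, calculate the photon energy:
E_photon = hf = (6.626×10⁻³⁴ J·s)(7.547e+14 Hz)
E_photon = 3.1212 eV

Then, the maximum kinetic energy:
KE_max = E_photon - φ = 3.1212 eV - 2.67 eV = 0.4512 eV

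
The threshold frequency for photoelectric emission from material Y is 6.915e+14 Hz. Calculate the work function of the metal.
2.86 eV

At the threshold frequency, photon energy equals work function:
φ = hf₀

Calculating:
φ = (6.626×10⁻³⁴ J·s)(6.915e+14 Hz)
φ = 2.86 eV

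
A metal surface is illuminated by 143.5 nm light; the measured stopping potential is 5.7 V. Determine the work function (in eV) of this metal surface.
2.94 eV

The stopping potential gives the maximum kinetic energy: KE_max = eV_s = 5.7 eV

From Einstein's photoelectric equation: KE_max = hc/λ - φ
Rearranging: φ = hc/λ - KE_max

Calculate photon energy:
E_photon = hc/λ = (6.626×10⁻³⁴ J·s)(3×10⁸ m/s) / (143.5×10⁻⁹ m) = 8.6400 eV

Therefore:
φ = 8.6400 - 5.7 = 2.94 eV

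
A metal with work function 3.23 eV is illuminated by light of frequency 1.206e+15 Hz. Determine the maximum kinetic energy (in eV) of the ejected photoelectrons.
1.7576 eV

Using Einstein's photoelectric equation: KE_max = hf - φ

First, calculate the photon energy:
E_photon = hf = (6.626×10⁻³⁴ J·s)(1.206e+15 Hz)
E_photon = 4.9876 eV

Then, the maximum kinetic energy:
KE_max = E_photon - φ = 4.9876 eV - 3.23 eV = 1.7576 eV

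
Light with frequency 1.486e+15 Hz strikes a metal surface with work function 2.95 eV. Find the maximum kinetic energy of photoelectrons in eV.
3.1956 eV

Using Einstein's photoelectric equation: KE_max = hf - φ

First, calculate the photon energy:
E_photon = hf = (6.626×10⁻³⁴ J·s)(1.486e+15 Hz)
E_photon = 6.1456 eV

Then, the maximum kinetic energy:
KE_max = E_photon - φ = 6.1456 eV - 2.95 eV = 3.1956 eV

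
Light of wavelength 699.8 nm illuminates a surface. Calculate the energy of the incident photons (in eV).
1.7717 eV

Using E = hf = hc/λ:

E = hc/λ = (6.626×10⁻³⁴ J·s)(3×10⁸ m/s) / (699.8×10⁻⁹ m)
E = 1.7717 eV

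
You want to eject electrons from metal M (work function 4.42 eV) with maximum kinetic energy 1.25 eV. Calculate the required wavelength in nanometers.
218.67 nm

From Einstein's equation: KE_max = hc/λ - φ

Rearranging for λ:
hc/λ = KE_max + φ
λ = hc/(KE_max + φ)

Required photon energy:
E_photon = KE_max + φ = 1.25 + 4.42 = 5.67 eV

Required wavelength:
λ = hc/E_photon = (6.626×10⁻³⁴)(3×10⁸) / (5.67 × 1.602×10⁻¹⁹)
λ = 218.67 nm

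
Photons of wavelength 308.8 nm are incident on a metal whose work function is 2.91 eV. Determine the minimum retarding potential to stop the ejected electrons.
1.1050 V

The stopping potential V_s satisfies: eV_s = KE_max

First, find KE_max using Einstein's equation:
E_photon = hc/λ = 4.0150 eV
KE_max = E_photon - φ = 4.0150 - 2.91 = 1.1050 eV

Since eV_s = KE_max:
V_s = KE_max/e = 1.1050 V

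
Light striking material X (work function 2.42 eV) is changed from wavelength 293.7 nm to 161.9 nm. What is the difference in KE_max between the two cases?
3.4366 eV

Using Einstein's equation: KE_max = hc/λ - φ

For λ₁ = 293.7 nm:
KE₁ = hc/λ₁ - φ = 4.2215 - 2.42 = 1.8015 eV

For λ₂ = 161.9 nm:
KE₂ = hc/λ₂ - φ = 7.6581 - 2.42 = 5.2381 eV

Change in KE:
ΔKE = KE₂ - KE₁ = 5.2381 - 1.8015 = 3.4366 eV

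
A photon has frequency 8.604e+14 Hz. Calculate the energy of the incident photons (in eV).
3.5583 eV

Using E = hf:

E = hf = (6.626×10⁻³⁴ J·s)(8.604e+14 Hz)
E = 3.5583 eV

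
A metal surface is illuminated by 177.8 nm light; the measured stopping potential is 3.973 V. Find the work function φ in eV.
3.00 eV

The stopping potential gives the maximum kinetic energy: KE_max = eV_s = 3.973 eV

From Einstein's photoelectric equation: KE_max = hc/λ - φ
Rearranging: φ = hc/λ - KE_max

Calculate photon energy:
E_photon = hc/λ = (6.626×10⁻³⁴ J·s)(3×10⁸ m/s) / (177.8×10⁻⁹ m) = 6.9732 eV

Therefore:
φ = 6.9732 - 3.973 = 3.00 eV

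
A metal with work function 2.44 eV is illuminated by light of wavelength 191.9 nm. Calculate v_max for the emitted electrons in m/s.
1.1893e+06 m/s

First, find the maximum kinetic energy:
E_photon = hc/λ = 6.4609 eV
KE_max = E_photon - φ = 6.4609 - 2.44 = 4.0209 eV

Convert to Joules: KE_max = 4.0209 × 1.602×10⁻¹⁹ J = 6.4422e-19 J

Then use KE = ½mv² to find velocity:
v = √(2·KE/m) = √(2 × 6.4422e-19 J / 9.109e-31 kg)
v = 1.1893e+06 m/s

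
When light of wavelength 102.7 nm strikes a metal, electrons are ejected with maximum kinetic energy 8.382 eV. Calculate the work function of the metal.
3.69 eV

From Einstein's photoelectric equation: KE_max = hf - φ = hc/λ - φ

Rearranging for φ:
φ = hc/λ - KE_max

Calculate photon energy:
E_photon = hc/λ = 12.0725 eV

Therefore:
φ = 12.0725 - 8.382 = 3.69 eV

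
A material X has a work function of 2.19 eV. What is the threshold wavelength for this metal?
566.14 nm

The threshold wavelength is when the photon energy equals the work function:
hc/λ₀ = φ

Solving for λ₀:
λ₀ = hc/φ = (6.626×10⁻³⁴ J·s)(3×10⁸ m/s) / (2.19 eV × 1.602×10⁻¹⁹ J/eV)
λ₀ = 566.14 nm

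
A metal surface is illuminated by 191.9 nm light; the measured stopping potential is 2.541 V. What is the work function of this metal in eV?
3.92 eV

The stopping potential gives the maximum kinetic energy: KE_max = eV_s = 2.541 eV

From Einstein's photoelectric equation: KE_max = hc/λ - φ
Rearranging: φ = hc/λ - KE_max

Calculate photon energy:
E_photon = hc/λ = (6.626×10⁻³⁴ J·s)(3×10⁸ m/s) / (191.9×10⁻⁹ m) = 6.4609 eV

Therefore:
φ = 6.4609 - 2.541 = 3.92 eV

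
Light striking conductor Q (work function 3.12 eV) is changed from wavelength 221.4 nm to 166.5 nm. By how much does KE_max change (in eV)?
1.8465 eV

Using Einstein's equation: KE_max = hc/λ - φ

For λ₁ = 221.4 nm:
KE₁ = hc/λ₁ - φ = 5.6000 - 3.12 = 2.4800 eV

For λ₂ = 166.5 nm:
KE₂ = hc/λ₂ - φ = 7.4465 - 3.12 = 4.3265 eV

Change in KE:
ΔKE = KE₂ - KE₁ = 4.3265 - 2.4800 = 1.8465 eV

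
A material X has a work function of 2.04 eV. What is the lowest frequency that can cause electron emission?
4.9327e+14 Hz

The threshold frequency is when the photon energy equals the work function:
hf₀ = φ

Solving for f₀:
f₀ = φ/h = (2.04 eV × 1.602×10⁻¹⁹ J/eV) / (6.626×10⁻³⁴ J·s)
f₀ = 4.9327e+14 Hz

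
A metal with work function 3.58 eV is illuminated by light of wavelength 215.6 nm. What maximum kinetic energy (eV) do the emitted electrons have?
2.1707 eV

Using Einstein's photoelectric equation: KE_max = hf - φ = hc/λ - φ

First, calculate the photon energy:
E_photon = hc/λ = (6.626×10⁻³⁴ J·s)(3×10⁸ m/s) / (215.6×10⁻⁹ m)
E_photon = 5.7507 eV

Then, the maximum kinetic energy:
KE_max = E_photon - φ = 5.7507 eV - 3.58 eV = 2.1707 eV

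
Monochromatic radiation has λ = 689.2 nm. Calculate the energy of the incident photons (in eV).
1.7990 eV

Using E = hf = hc/λ:

E = hc/λ = (6.626×10⁻³⁴ J·s)(3×10⁸ m/s) / (689.2×10⁻⁹ m)
E = 1.7990 eV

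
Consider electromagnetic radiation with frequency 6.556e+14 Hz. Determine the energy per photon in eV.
2.7113 eV

Using E = hf:

E = hf = (6.626×10⁻³⁴ J·s)(6.556e+14 Hz)
E = 2.7113 eV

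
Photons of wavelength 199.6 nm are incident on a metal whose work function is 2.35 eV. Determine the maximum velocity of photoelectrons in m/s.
1.1655e+06 m/s

First, find the maximum kinetic energy:
E_photon = hc/λ = 6.2116 eV
KE_max = E_photon - φ = 6.2116 - 2.35 = 3.8616 eV

Convert to Joules: KE_max = 3.8616 × 1.602×10⁻¹⁹ J = 6.1870e-19 J

Then use KE = ½mv² to find velocity:
v = √(2·KE/m) = √(2 × 6.1870e-19 J / 9.109e-31 kg)
v = 1.1655e+06 m/s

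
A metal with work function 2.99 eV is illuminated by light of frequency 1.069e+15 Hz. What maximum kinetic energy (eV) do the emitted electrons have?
1.4310 eV

Using Einstein's photoelectric equation: KE_max = hf - φ

First, calculate the photon energy:
E_photon = hf = (6.626×10⁻³⁴ J·s)(1.069e+15 Hz)
E_photon = 4.4210 eV

Then, the maximum kinetic energy:
KE_max = E_photon - φ = 4.4210 eV - 2.99 eV = 1.4310 eV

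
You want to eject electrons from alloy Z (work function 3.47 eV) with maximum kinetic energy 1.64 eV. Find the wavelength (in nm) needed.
242.63 nm

From Einstein's equation: KE_max = hc/λ - φ

Rearranging for λ:
hc/λ = KE_max + φ
λ = hc/(KE_max + φ)

Required photon energy:
E_photon = KE_max + φ = 1.64 + 3.47 = 5.11 eV

Required wavelength:
λ = hc/E_photon = (6.626×10⁻³⁴)(3×10⁸) / (5.11 × 1.602×10⁻¹⁹)
λ = 242.63 nm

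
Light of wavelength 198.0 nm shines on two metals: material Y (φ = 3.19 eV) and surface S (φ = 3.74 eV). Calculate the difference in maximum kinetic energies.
0.5500 eV

Using KE_max = hc/λ - φ for each metal:

Photon energy: E = hc/λ = 6.2618 eV

For material Y (φ₁ = 3.19 eV):
KE₁ = E - φ₁ = 6.2618 - 3.19 = 3.0718 eV

For surface S (φ₂ = 3.74 eV):
KE₂ = E - φ₂ = 6.2618 - 3.74 = 2.5218 eV

Difference:
ΔKE = KE₁ - KE₂ = 3.0718 - 2.5218 = 0.5500 eV

Note: The difference equals the difference in work functions: 3.74 - 3.19 = 0.55 eV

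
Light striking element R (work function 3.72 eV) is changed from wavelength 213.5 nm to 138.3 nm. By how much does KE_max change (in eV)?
3.1577 eV

Using Einstein's equation: KE_max = hc/λ - φ

For λ₁ = 213.5 nm:
KE₁ = hc/λ₁ - φ = 5.8072 - 3.72 = 2.0872 eV

For λ₂ = 138.3 nm:
KE₂ = hc/λ₂ - φ = 8.9649 - 3.72 = 5.2449 eV

Change in KE:
ΔKE = KE₂ - KE₁ = 5.2449 - 2.0872 = 3.1577 eV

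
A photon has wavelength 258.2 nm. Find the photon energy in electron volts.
4.8019 eV

Using E = hf = hc/λ:

E = hc/λ = (6.626×10⁻³⁴ J·s)(3×10⁸ m/s) / (258.2×10⁻⁹ m)
E = 4.8019 eV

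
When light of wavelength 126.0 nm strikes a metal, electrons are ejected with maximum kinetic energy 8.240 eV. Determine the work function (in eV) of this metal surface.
1.60 eV

From Einstein's photoelectric equation: KE_max = hf - φ = hc/λ - φ

Rearranging for φ:
φ = hc/λ - KE_max

Calculate photon energy:
E_photon = hc/λ = 9.8400 eV

Therefore:
φ = 9.8400 - 8.240 = 1.60 eV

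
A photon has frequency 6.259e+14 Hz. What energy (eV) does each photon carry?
2.5885 eV

Using E = hf:

E = hf = (6.626×10⁻³⁴ J·s)(6.259e+14 Hz)
E = 2.5885 eV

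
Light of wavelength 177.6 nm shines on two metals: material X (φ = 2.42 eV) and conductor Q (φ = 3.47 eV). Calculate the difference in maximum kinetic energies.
1.0500 eV

Using KE_max = hc/λ - φ for each metal:

Photon energy: E = hc/λ = 6.9811 eV

For material X (φ₁ = 2.42 eV):
KE₁ = E - φ₁ = 6.9811 - 2.42 = 4.5611 eV

For conductor Q (φ₂ = 3.47 eV):
KE₂ = E - φ₂ = 6.9811 - 3.47 = 3.5111 eV

Difference:
ΔKE = KE₁ - KE₂ = 4.5611 - 3.5111 = 1.0500 eV

Note: The difference equals the difference in work functions: 3.47 - 2.42 = 1.05 eV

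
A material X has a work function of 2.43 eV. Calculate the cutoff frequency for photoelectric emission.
5.8757e+14 Hz

The threshold frequency is when the photon energy equals the work function:
hf₀ = φ

Solving for f₀:
f₀ = φ/h = (2.43 eV × 1.602×10⁻¹⁹ J/eV) / (6.626×10⁻³⁴ J·s)
f₀ = 5.8757e+14 Hz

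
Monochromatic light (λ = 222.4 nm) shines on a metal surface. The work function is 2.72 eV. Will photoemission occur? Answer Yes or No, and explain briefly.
Yes

For photoemission, the photon energy must exceed the work function.

Photon energy: E = hc/λ = 5.5748 eV
Work function: φ = 2.72 eV

Since E_photon (5.5748 eV) > φ (2.72 eV), photoemission WILL occur.
The threshold wavelength is λ₀ = hc/φ = 455.8 nm.
Since 222.4 nm < 455.8 nm, the light has sufficient energy.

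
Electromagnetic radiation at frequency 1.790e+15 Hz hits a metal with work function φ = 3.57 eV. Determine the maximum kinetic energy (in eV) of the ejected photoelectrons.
3.8328 eV

Using Einstein's photoelectric equation: KE_max = hf - φ

First, calculate the photon energy:
E_photon = hf = (6.626×10⁻³⁴ J·s)(1.790e+15 Hz)
E_photon = 7.4028 eV

Then, the maximum kinetic energy:
KE_max = E_photon - φ = 7.4028 eV - 3.57 eV = 3.8328 eV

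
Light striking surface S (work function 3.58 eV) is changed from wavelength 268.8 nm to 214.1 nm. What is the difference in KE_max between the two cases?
1.1784 eV

Using Einstein's equation: KE_max = hc/λ - φ

For λ₁ = 268.8 nm:
KE₁ = hc/λ₁ - φ = 4.6125 - 3.58 = 1.0325 eV

For λ₂ = 214.1 nm:
KE₂ = hc/λ₂ - φ = 5.7909 - 3.58 = 2.2109 eV

Change in KE:
ΔKE = KE₂ - KE₁ = 2.2109 - 1.0325 = 1.1784 eV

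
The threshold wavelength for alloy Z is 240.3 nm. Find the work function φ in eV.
5.16 eV

At the threshold wavelength, photon energy equals work function:
φ = hc/λ₀

Calculating:
φ = (6.626×10⁻³⁴ J·s)(3×10⁸ m/s) / (240.3×10⁻⁹ m)
φ = 5.16 eV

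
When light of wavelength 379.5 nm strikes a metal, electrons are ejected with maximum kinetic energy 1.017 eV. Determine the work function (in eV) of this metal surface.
2.25 eV

From Einstein's photoelectric equation: KE_max = hf - φ = hc/λ - φ

Rearranging for φ:
φ = hc/λ - KE_max

Calculate photon energy:
E_photon = hc/λ = 3.2670 eV

Therefore:
φ = 3.2670 - 1.017 = 2.25 eV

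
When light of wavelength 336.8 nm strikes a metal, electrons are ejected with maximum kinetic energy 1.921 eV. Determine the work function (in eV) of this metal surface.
1.76 eV

From Einstein's photoelectric equation: KE_max = hf - φ = hc/λ - φ

Rearranging for φ:
φ = hc/λ - KE_max

Calculate photon energy:
E_photon = hc/λ = 3.6812 eV

Therefore:
φ = 3.6812 - 1.921 = 1.76 eV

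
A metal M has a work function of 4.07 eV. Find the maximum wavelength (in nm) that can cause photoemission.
304.63 nm

The threshold wavelength is when the photon energy equals the work function:
hc/λ₀ = φ

Solving for λ₀:
λ₀ = hc/φ = (6.626×10⁻³⁴ J·s)(3×10⁸ m/s) / (4.07 eV × 1.602×10⁻¹⁹ J/eV)
λ₀ = 304.63 nm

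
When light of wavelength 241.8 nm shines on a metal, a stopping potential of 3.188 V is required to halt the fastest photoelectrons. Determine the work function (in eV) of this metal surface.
1.94 eV

The stopping potential gives the maximum kinetic energy: KE_max = eV_s = 3.188 eV

From Einstein's photoelectric equation: KE_max = hc/λ - φ
Rearranging: φ = hc/λ - KE_max

Calculate photon energy:
E_photon = hc/λ = (6.626×10⁻³⁴ J·s)(3×10⁸ m/s) / (241.8×10⁻⁹ m) = 5.1276 eV

Therefore:
φ = 5.1276 - 3.188 = 1.94 eV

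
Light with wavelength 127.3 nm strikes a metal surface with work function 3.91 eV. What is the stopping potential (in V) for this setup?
5.8295 V

The stopping potential V_s satisfies: eV_s = KE_max

First, find KE_max using Einstein's equation:
E_photon = hc/λ = 9.7395 eV
KE_max = E_photon - φ = 9.7395 - 3.91 = 5.8295 eV

Since eV_s = KE_max:
V_s = KE_max/e = 5.8295 V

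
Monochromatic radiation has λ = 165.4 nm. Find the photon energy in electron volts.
7.4960 eV

Using E = hf = hc/λ:

E = hc/λ = (6.626×10⁻³⁴ J·s)(3×10⁸ m/s) / (165.4×10⁻⁹ m)
E = 7.4960 eV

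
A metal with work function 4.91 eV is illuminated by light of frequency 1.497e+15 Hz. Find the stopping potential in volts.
1.2811 V

The stopping potential V_s satisfies: eV_s = KE_max

First, find KE_max using Einstein's equation:
E_photon = hf = (6.626×10⁻³⁴ J·s)(1.497e+15 Hz) = 6.1911 eV
KE_max = E_photon - φ = 6.1911 - 4.91 = 1.2811 eV

Since eV_s = KE_max:
V_s = KE_max/e = 1.2811 V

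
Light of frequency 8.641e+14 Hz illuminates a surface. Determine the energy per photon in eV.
3.5736 eV

Using E = hf:

E = hf = (6.626×10⁻³⁴ J·s)(8.641e+14 Hz)
E = 3.5736 eV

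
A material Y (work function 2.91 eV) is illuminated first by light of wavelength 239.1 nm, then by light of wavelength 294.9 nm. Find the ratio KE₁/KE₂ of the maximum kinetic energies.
1.7581

Using Einstein's equation: KE_max = hc/λ - φ

For λ₁ = 239.1 nm:
E₁ = hc/λ₁ = 5.1855 eV
KE₁ = E₁ - φ = 5.1855 - 2.91 = 2.2755 eV

For λ₂ = 294.9 nm:
E₂ = hc/λ₂ = 4.2043 eV
KE₂ = E₂ - φ = 4.2043 - 2.91 = 1.2943 eV

Ratio: KE₁/KE₂ = 2.2755/1.2943 = 1.7581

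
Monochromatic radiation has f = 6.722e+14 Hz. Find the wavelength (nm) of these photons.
445.99 nm

Using the wave equation: c = fλ

Solving for wavelength:
λ = c/f = (3×10⁸ m/s) / (6.722e+14 Hz)
λ = 445.99 nm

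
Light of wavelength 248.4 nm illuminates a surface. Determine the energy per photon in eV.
4.9913 eV

Using E = hf = hc/λ:

E = hc/λ = (6.626×10⁻³⁴ J·s)(3×10⁸ m/s) / (248.4×10⁻⁹ m)
E = 4.9913 eV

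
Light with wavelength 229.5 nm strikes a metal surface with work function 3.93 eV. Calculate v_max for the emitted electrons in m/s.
7.1967e+05 m/s

First, find the maximum kinetic energy:
E_photon = hc/λ = 5.4024 eV
KE_max = E_photon - φ = 5.4024 - 3.93 = 1.4724 eV

Convert to Joules: KE_max = 1.4724 × 1.602×10⁻¹⁹ J = 2.3590e-19 J

Then use KE = ½mv² to find velocity:
v = √(2·KE/m) = √(2 × 2.3590e-19 J / 9.109e-31 kg)
v = 7.1967e+05 m/s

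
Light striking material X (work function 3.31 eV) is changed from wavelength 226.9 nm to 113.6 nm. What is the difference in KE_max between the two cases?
5.4498 eV

Using Einstein's equation: KE_max = hc/λ - φ

For λ₁ = 226.9 nm:
KE₁ = hc/λ₁ - φ = 5.4643 - 3.31 = 2.1543 eV

For λ₂ = 113.6 nm:
KE₂ = hc/λ₂ - φ = 10.9141 - 3.31 = 7.6041 eV

Change in KE:
ΔKE = KE₂ - KE₁ = 7.6041 - 2.1543 = 5.4498 eV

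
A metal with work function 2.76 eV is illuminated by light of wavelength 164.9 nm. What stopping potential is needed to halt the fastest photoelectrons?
4.7588 V

The stopping potential V_s satisfies: eV_s = KE_max

First, find KE_max using Einstein's equation:
E_photon = hc/λ = 7.5188 eV
KE_max = E_photon - φ = 7.5188 - 2.76 = 4.7588 eV

Since eV_s = KE_max:
V_s = KE_max/e = 4.7588 V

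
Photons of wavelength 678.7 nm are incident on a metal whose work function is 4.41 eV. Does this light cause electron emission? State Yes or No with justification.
No

For photoemission, the photon energy must exceed the work function.

Photon energy: E = hc/λ = 1.8268 eV
Work function: φ = 4.41 eV

Since E_photon (1.8268 eV) < φ (4.41 eV), photoemission will NOT occur.
The threshold wavelength is λ₀ = hc/φ = 281.1 nm.
Since 678.7 nm > 281.1 nm, the photons lack sufficient energy.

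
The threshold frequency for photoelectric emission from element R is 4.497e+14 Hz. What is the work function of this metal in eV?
1.86 eV

At the threshold frequency, photon energy equals work function:
φ = hf₀

Calculating:
φ = (6.626×10⁻³⁴ J·s)(4.497e+14 Hz)
φ = 1.86 eV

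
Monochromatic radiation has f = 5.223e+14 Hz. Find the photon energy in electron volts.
2.1601 eV

Using E = hf:

E = hf = (6.626×10⁻³⁴ J·s)(5.223e+14 Hz)
E = 2.1601 eV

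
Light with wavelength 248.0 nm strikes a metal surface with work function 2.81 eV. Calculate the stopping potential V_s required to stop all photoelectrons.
2.1894 V

The stopping potential V_s satisfies: eV_s = KE_max

First, find KE_max using Einstein's equation:
E_photon = hc/λ = 4.9994 eV
KE_max = E_photon - φ = 4.9994 - 2.81 = 2.1894 eV

Since eV_s = KE_max:
V_s = KE_max/e = 2.1894 V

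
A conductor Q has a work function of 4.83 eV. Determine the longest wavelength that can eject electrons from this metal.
256.70 nm

The threshold wavelength is when the photon energy equals the work function:
hc/λ₀ = φ

Solving for λ₀:
λ₀ = hc/φ = (6.626×10⁻³⁴ J·s)(3×10⁸ m/s) / (4.83 eV × 1.602×10⁻¹⁹ J/eV)
λ₀ = 256.70 nm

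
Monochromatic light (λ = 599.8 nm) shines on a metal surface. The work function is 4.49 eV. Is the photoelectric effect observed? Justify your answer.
No

For photoemission, the photon energy must exceed the work function.

Photon energy: E = hc/λ = 2.0671 eV
Work function: φ = 4.49 eV

Since E_photon (2.0671 eV) < φ (4.49 eV), photoemission will NOT occur.
The threshold wavelength is λ₀ = hc/φ = 276.1 nm.
Since 599.8 nm > 276.1 nm, the photons lack sufficient energy.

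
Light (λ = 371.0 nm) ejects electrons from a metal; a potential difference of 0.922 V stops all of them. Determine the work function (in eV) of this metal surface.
2.42 eV

The stopping potential gives the maximum kinetic energy: KE_max = eV_s = 0.922 eV

From Einstein's photoelectric equation: KE_max = hc/λ - φ
Rearranging: φ = hc/λ - KE_max

Calculate photon energy:
E_photon = hc/λ = (6.626×10⁻³⁴ J·s)(3×10⁸ m/s) / (371.0×10⁻⁹ m) = 3.3419 eV

Therefore:
φ = 3.3419 - 0.922 = 2.42 eV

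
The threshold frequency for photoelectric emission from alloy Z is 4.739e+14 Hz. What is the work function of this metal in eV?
1.96 eV

At the threshold frequency, photon energy equals work function:
φ = hf₀

Calculating:
φ = (6.626×10⁻³⁴ J·s)(4.739e+14 Hz)
φ = 1.96 eV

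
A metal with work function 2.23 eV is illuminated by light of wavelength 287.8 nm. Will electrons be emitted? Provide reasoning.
Yes

For photoemission, the photon energy must exceed the work function.

Photon energy: E = hc/λ = 4.3080 eV
Work function: φ = 2.23 eV

Since E_photon (4.3080 eV) > φ (2.23 eV), photoemission WILL occur.
The threshold wavelength is λ₀ = hc/φ = 556.0 nm.
Since 287.8 nm < 556.0 nm, the light has sufficient energy.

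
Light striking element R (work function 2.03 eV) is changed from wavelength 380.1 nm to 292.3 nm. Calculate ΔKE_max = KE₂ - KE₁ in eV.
0.9798 eV

Using Einstein's equation: KE_max = hc/λ - φ

For λ₁ = 380.1 nm:
KE₁ = hc/λ₁ - φ = 3.2619 - 2.03 = 1.2319 eV

For λ₂ = 292.3 nm:
KE₂ = hc/λ₂ - φ = 4.2417 - 2.03 = 2.2117 eV

Change in KE:
ΔKE = KE₂ - KE₁ = 2.2117 - 1.2319 = 0.9798 eV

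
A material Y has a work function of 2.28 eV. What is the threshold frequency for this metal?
5.5130e+14 Hz

The threshold frequency is when the photon energy equals the work function:
hf₀ = φ

Solving for f₀:
f₀ = φ/h = (2.28 eV × 1.602×10⁻¹⁹ J/eV) / (6.626×10⁻³⁴ J·s)
f₀ = 5.5130e+14 Hz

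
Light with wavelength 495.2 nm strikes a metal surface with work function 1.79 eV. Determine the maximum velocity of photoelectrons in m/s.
5.0106e+05 m/s

First, find the maximum kinetic energy:
E_photon = hc/λ = 2.5037 eV
KE_max = E_photon - φ = 2.5037 - 1.79 = 0.7137 eV

Convert to Joules: KE_max = 0.7137 × 1.602×10⁻¹⁹ J = 1.1435e-19 J

Then use KE = ½mv² to find velocity:
v = √(2·KE/m) = √(2 × 1.1435e-19 J / 9.109e-31 kg)
v = 5.0106e+05 m/s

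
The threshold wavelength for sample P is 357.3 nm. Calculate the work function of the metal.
3.47 eV

At the threshold wavelength, photon energy equals work function:
φ = hc/λ₀

Calculating:
φ = (6.626×10⁻³⁴ J·s)(3×10⁸ m/s) / (357.3×10⁻⁹ m)
φ = 3.47 eV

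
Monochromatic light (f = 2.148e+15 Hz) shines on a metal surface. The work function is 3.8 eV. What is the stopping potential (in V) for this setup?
5.0834 V

The stopping potential V_s satisfies: eV_s = KE_max

First, find KE_max using Einstein's equation:
E_photon = hf = (6.626×10⁻³⁴ J·s)(2.148e+15 Hz) = 8.8834 eV
KE_max = E_photon - φ = 8.8834 - 3.8 = 5.0834 eV

Since eV_s = KE_max:
V_s = KE_max/e = 5.0834 V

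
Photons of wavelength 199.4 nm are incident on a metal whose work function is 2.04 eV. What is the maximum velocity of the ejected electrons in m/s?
1.2123e+06 m/s

First, find the maximum kinetic energy:
E_photon = hc/λ = 6.2179 eV
KE_max = E_photon - φ = 6.2179 - 2.04 = 4.1779 eV

Convert to Joules: KE_max = 4.1779 × 1.602×10⁻¹⁹ J = 6.6937e-19 J

Then use KE = ½mv² to find velocity:
v = √(2·KE/m) = √(2 × 6.6937e-19 J / 9.109e-31 kg)
v = 1.2123e+06 m/s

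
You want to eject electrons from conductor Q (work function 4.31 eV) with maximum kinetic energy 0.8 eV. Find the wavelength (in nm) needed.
242.63 nm

From Einstein's equation: KE_max = hc/λ - φ

Rearranging for λ:
hc/λ = KE_max + φ
λ = hc/(KE_max + φ)

Required photon energy:
E_photon = KE_max + φ = 0.8 + 4.31 = 5.11 eV

Required wavelength:
λ = hc/E_photon = (6.626×10⁻³⁴)(3×10⁸) / (5.11 × 1.602×10⁻¹⁹)
λ = 242.63 nm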